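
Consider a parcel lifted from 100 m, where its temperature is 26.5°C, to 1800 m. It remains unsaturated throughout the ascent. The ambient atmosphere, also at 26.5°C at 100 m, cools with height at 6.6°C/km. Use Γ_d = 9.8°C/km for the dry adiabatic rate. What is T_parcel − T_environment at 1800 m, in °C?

Parcel:
  100–1800 m, dry: Δz = 1.7 km ⇒ ΔT = -16.66°C; T = 9.84°C
Environment:
  100–1800 m, environment: Δz = 1.7 km ⇒ ΔT = -11.22°C; T = 15.28°C
T_parcel − T_env = 9.84 − 15.28 = -5.44°C

-5.44°C (parcel cooler than environment)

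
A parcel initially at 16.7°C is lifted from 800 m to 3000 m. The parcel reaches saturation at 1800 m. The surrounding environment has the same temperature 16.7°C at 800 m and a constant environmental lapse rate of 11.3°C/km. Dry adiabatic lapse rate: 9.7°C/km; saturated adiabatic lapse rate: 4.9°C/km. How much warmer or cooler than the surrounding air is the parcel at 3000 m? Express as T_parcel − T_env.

Parcel:
  Dry to 1800 m: -9.7 × 1 km = -9.7°C, so T = 7°C.
  Saturated to 3000 m: -4.9 × 1.2 km = -5.88°C, so T = 1.12°C.
Environment:
  Environment to 3000 m: -11.3 × 2.2 km = -24.86°C, so T = -8.16°C.
T_parcel − T_env = 1.12 − (-8.16) = +9.28°C

+9.28°C (parcel warmer than environment)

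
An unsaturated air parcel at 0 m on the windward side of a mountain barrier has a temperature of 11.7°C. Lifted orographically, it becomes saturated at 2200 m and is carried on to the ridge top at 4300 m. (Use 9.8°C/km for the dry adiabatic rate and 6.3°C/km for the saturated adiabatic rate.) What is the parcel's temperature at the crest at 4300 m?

0 → 2200 m (dry, 9.8°C/km): ΔT = -9.8 × 2.2 = -21.56°C → T = -9.86°C
2200 → 4300 m (saturated, 6.3°C/km): ΔT = -6.3 × 2.1 = -13.23°C → T = -23.09°C

-23.09°C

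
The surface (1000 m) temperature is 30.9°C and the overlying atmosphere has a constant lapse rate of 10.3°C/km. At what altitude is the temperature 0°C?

Height above start = (30.9 − 0) / 10.3 = 3 km
Altitude = 1000 m + 3000 m = 4000 m

4000 m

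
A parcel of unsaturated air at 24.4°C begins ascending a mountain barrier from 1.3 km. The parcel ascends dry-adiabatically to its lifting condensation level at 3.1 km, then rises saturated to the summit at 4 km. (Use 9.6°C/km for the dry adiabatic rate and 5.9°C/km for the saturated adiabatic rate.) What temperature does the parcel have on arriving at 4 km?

1300–3100 m, dry: Δz = 1.8 km ⇒ ΔT = -17.28°C; T = 7.12°C
3100–4000 m, saturated: Δz = 0.9 km ⇒ ΔT = -5.31°C; T = 1.81°C

1.81°C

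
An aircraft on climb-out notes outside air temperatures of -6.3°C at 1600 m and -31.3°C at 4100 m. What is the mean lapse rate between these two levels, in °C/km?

10°C/km

Γ = −ΔT/Δz = (-6.3 − (-31.3)) / (4100 − 1600) m
  = 25°C / 2.5 km = 10°C/km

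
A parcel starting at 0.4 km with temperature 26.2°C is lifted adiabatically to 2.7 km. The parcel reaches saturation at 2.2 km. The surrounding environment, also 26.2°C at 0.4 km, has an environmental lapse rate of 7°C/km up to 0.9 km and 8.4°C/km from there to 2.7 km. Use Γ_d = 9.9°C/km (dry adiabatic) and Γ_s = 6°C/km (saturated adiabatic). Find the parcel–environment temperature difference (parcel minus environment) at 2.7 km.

Parcel:
  400 → 2200 m (dry, 9.9°C/km): ΔT = -9.9 × 1.8 = -17.82°C → T = 8.38°C
  2200 → 2700 m (saturated, 6°C/km): ΔT = -6 × 0.5 = -3°C → T = 5.38°C
Environment:
  400 → 900 m (environment, lower layer, 7°C/km): ΔT = -7 × 0.5 = -3.5°C → T = 22.7°C
  900 → 2700 m (environment, upper layer, 8.4°C/km): ΔT = -8.4 × 1.8 = -15.12°C → T = 7.58°C
T_parcel − T_env = 5.38 − 7.58 = -2.2°C

-2.2°C (parcel cooler than environment)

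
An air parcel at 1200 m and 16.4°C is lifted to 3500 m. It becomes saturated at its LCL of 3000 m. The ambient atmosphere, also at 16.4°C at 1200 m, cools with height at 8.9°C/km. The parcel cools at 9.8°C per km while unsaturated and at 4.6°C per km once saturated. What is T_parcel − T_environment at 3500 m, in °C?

+0.53°C (parcel warmer than environment)

Parcel:
  Dry to 3000 m: -9.8 × 1.8 km = -17.64°C, so T = -1.24°C.
  Saturated to 3500 m: -4.6 × 0.5 km = -2.3°C, so T = -3.54°C.
Environment:
  Environment to 3500 m: -8.9 × 2.3 km = -20.47°C, so T = -4.07°C.
T_parcel − T_env = -3.54 − (-4.07) = +0.53°C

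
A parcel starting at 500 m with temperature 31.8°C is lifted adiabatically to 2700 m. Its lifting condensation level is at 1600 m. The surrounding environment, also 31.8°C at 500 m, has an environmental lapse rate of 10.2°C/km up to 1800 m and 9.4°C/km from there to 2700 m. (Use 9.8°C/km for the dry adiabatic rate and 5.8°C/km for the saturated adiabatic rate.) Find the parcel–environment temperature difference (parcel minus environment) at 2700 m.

Parcel:
  Dry to 1600 m: -9.8 × 1.1 km = -10.78°C, so T = 21.02°C.
  Saturated to 2700 m: -5.8 × 1.1 km = -6.38°C, so T = 14.64°C.
Environment:
  Environment, lower layer to 1800 m: -10.2 × 1.3 km = -13.26°C, so T = 18.54°C.
  Environment, upper layer to 2700 m: -9.4 × 0.9 km = -8.46°C, so T = 10.08°C.
T_parcel − T_env = 14.64 − 10.08 = +4.56°C

+4.56°C (parcel warmer than environment)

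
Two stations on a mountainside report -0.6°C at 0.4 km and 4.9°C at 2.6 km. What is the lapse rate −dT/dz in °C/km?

-2.5°C/km

Γ = −ΔT/Δz = (-0.6 − 4.9) / (2600 − 400) m
  = -5.5°C / 2.2 km = -2.5°C/km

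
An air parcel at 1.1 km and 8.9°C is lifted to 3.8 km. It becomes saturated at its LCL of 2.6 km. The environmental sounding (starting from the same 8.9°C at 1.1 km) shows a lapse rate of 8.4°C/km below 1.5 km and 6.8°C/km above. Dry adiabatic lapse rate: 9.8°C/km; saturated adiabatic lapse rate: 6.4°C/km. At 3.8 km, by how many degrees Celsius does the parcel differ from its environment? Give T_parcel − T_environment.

-3.38°C (parcel cooler than environment)

Parcel:
  1100 → 2600 m (dry, 9.8°C/km): ΔT = -9.8 × 1.5 = -14.7°C → T = -5.8°C
  2600 → 3800 m (saturated, 6.4°C/km): ΔT = -6.4 × 1.2 = -7.68°C → T = -13.48°C
Environment:
  1100 → 1500 m (environment, lower layer, 8.4°C/km): ΔT = -8.4 × 0.4 = -3.36°C → T = 5.54°C
  1500 → 3800 m (environment, upper layer, 6.8°C/km): ΔT = -6.8 × 2.3 = -15.64°C → T = -10.1°C
T_parcel − T_env = -13.48 − (-10.1) = -3.38°C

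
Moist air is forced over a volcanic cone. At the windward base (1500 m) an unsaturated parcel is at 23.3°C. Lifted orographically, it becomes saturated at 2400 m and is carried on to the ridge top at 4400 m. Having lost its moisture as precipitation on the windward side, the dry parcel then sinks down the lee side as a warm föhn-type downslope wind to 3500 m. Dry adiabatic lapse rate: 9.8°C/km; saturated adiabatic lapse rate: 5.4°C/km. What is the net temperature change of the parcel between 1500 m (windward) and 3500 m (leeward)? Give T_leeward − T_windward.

1500–2400 m, dry: Δz = 0.9 km ⇒ ΔT = -8.82°C; T = 14.48°C
2400–4400 m, saturated: Δz = 2 km ⇒ ΔT = -10.8°C; T = 3.68°C
4400–3500 m, dry descent: Δz = 0.9 km ⇒ ΔT = +8.82°C; T = 12.5°C
Net change vs windward start: 12.5 − 23.3 = -10.8°C

-10.8°C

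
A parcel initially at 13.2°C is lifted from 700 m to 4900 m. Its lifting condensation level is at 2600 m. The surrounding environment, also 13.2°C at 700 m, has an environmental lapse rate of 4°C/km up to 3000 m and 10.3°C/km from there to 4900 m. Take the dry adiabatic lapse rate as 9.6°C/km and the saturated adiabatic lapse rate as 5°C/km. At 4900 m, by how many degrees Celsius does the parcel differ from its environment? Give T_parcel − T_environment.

Parcel:
  700 → 2600 m (dry, 9.6°C/km): ΔT = -9.6 × 1.9 = -18.24°C → T = -5.04°C
  2600 → 4900 m (saturated, 5°C/km): ΔT = -5 × 2.3 = -11.5°C → T = -16.54°C
Environment:
  700 → 3000 m (environment, lower layer, 4°C/km): ΔT = -4 × 2.3 = -9.2°C → T = 4°C
  3000 → 4900 m (environment, upper layer, 10.3°C/km): ΔT = -10.3 × 1.9 = -19.57°C → T = -15.57°C
T_parcel − T_env = -16.54 − (-15.57) = -0.97°C

-0.97°C (parcel cooler than environment)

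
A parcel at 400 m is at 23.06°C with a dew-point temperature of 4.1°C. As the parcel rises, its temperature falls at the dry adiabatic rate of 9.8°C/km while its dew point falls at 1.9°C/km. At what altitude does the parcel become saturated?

2800 m

T and T_d converge at 9.8 − 1.9 = 7.9°C per km
Height above start = (23.06 − 4.1) / 7.9 = 2.4 km
LCL altitude = 400 m + 2400 m = 2800 m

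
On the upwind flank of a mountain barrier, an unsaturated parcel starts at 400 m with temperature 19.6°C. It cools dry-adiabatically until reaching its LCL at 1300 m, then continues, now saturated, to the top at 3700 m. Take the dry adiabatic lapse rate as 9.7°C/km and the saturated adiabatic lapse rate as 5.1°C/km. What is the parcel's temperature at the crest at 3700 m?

-1.37°C

400 → 1300 m (dry, 9.7°C/km): ΔT = -9.7 × 0.9 = -8.73°C → T = 10.87°C
1300 → 3700 m (saturated, 5.1°C/km): ΔT = -5.1 × 2.4 = -12.24°C → T = -1.37°C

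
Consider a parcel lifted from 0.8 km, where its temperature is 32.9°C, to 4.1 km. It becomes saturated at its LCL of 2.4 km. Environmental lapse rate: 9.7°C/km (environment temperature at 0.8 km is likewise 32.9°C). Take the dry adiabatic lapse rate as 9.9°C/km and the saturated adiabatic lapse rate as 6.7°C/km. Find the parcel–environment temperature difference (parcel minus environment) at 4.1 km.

Parcel:
  800–2400 m, dry: Δz = 1.6 km ⇒ ΔT = -15.84°C; T = 17.06°C
  2400–4100 m, saturated: Δz = 1.7 km ⇒ ΔT = -11.39°C; T = 5.67°C
Environment:
  800–4100 m, environment: Δz = 3.3 km ⇒ ΔT = -32.01°C; T = 0.89°C
T_parcel − T_env = 5.67 − 0.89 = +4.78°C

+4.78°C (parcel warmer than environment)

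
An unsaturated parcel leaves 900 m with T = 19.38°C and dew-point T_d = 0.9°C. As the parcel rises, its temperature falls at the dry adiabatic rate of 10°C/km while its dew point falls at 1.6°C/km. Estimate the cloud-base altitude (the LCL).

T and T_d converge at 10 − 1.6 = 8.4°C per km
Height above start = (19.38 − 0.9) / 8.4 = 2.2 km
LCL altitude = 900 m + 2200 m = 3100 m

3100 m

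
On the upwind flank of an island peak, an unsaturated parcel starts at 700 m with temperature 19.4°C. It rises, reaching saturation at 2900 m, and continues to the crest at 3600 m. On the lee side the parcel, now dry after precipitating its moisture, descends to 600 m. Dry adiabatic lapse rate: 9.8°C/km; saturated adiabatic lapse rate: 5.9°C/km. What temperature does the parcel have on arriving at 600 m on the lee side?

From 700 m to 2900 m (dry): cools by 9.8 × 2.2 = 21.56°C, giving -2.16°C.
From 2900 m to 3600 m (saturated): cools by 5.9 × 0.7 = 4.13°C, giving -6.29°C.
From 3600 m to 600 m (dry descent): warms by 9.8 × 3 = 29.4°C, giving 23.11°C.

23.11°C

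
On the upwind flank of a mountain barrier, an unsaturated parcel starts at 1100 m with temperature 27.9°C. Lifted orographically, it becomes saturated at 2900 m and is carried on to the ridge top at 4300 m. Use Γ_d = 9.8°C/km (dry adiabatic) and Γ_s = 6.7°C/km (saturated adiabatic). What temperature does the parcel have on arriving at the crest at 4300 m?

1100 → 2900 m (dry, 9.8°C/km): ΔT = -9.8 × 1.8 = -17.64°C → T = 10.26°C
2900 → 4300 m (saturated, 6.7°C/km): ΔT = -6.7 × 1.4 = -9.38°C → T = 0.88°C

0.88°C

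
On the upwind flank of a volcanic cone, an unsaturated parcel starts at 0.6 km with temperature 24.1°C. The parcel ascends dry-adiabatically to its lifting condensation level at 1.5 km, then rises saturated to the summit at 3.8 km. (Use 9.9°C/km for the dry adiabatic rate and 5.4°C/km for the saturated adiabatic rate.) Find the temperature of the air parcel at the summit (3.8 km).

2.77°C

From 600 m to 1500 m (dry): cools by 9.9 × 0.9 = 8.91°C, giving 15.19°C.
From 1500 m to 3800 m (saturated): cools by 5.4 × 2.3 = 12.42°C, giving 2.77°C.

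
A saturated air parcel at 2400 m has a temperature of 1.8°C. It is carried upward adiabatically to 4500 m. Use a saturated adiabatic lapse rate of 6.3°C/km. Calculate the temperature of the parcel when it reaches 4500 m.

2400–4500 m, saturated adiabatic: Δz = 2.1 km ⇒ ΔT = -13.23°C; T = -11.43°C

-11.43°C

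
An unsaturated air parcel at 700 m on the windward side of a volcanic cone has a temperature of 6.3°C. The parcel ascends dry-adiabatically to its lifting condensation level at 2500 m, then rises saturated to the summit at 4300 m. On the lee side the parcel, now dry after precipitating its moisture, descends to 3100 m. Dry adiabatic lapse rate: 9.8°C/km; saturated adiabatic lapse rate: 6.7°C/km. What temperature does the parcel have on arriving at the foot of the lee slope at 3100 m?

From 700 m to 2500 m (dry): cools by 9.8 × 1.8 = 17.64°C, giving -11.34°C.
From 2500 m to 4300 m (saturated): cools by 6.7 × 1.8 = 12.06°C, giving -23.4°C.
From 4300 m to 3100 m (dry descent): warms by 9.8 × 1.2 = 11.76°C, giving -11.64°C.

-11.64°C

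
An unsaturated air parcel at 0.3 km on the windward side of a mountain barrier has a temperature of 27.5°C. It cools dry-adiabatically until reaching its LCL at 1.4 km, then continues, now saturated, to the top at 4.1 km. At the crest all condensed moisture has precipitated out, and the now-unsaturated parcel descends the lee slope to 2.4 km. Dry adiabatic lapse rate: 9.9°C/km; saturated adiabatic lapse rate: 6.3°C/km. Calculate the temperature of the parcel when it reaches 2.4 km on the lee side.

16.43°C

300 → 1400 m (dry, 9.9°C/km): ΔT = -9.9 × 1.1 = -10.89°C → T = 16.61°C
1400 → 4100 m (saturated, 6.3°C/km): ΔT = -6.3 × 2.7 = -17.01°C → T = -0.4°C
4100 → 2400 m (dry descent, 9.9°C/km): ΔT = +9.9 × 1.7 = +16.83°C → T = 16.43°C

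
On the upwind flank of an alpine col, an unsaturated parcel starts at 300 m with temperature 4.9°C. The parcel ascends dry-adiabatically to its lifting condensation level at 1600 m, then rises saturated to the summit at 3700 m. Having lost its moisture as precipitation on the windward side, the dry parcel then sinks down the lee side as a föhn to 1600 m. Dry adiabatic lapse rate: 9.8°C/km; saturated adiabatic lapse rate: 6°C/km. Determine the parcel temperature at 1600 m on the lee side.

Dry to 1600 m: -9.8 × 1.3 km = -12.74°C, so T = -7.84°C.
Saturated to 3700 m: -6 × 2.1 km = -12.6°C, so T = -20.44°C.
Dry descent to 1600 m: +9.8 × 2.1 km = +20.58°C, so T = 0.14°C.

0.14°C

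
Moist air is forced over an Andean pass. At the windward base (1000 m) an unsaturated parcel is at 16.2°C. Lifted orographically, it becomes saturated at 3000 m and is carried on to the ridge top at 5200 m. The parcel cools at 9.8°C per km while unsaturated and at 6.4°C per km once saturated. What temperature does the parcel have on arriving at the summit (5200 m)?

1000–3000 m, dry: Δz = 2 km ⇒ ΔT = -19.6°C; T = -3.4°C
3000–5200 m, saturated: Δz = 2.2 km ⇒ ΔT = -14.08°C; T = -17.48°C

-17.48°C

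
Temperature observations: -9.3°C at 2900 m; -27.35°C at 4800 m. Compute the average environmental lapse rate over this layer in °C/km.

9.5°C/km

Γ = −ΔT/Δz = (-9.3 − (-27.35)) / (4800 − 2900) m
  = 18.05°C / 1.9 km = 9.5°C/km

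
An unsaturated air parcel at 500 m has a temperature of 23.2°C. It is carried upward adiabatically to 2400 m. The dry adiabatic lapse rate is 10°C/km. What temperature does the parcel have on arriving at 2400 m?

Dry adiabatic to 2400 m: -10 × 1.9 km = -19°C, so T = 4.2°C.

4.2°C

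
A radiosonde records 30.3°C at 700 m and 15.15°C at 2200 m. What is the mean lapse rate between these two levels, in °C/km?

10.1°C/km

Γ = −ΔT/Δz = (30.3 − 15.15) / (2200 − 700) m
  = 15.15°C / 1.5 km = 10.1°C/km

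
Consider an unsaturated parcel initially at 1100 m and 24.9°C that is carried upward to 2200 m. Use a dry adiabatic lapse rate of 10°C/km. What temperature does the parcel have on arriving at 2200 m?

13.9°C

1100 → 2200 m (dry adiabatic, 10°C/km): ΔT = -10 × 1.1 = -11°C → T = 13.9°C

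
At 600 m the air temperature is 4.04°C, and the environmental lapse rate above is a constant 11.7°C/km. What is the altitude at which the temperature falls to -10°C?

1800 m

Height above start = (4.04 − (-10)) / 11.7 = 1.2 km
Altitude = 600 m + 1200 m = 1800 m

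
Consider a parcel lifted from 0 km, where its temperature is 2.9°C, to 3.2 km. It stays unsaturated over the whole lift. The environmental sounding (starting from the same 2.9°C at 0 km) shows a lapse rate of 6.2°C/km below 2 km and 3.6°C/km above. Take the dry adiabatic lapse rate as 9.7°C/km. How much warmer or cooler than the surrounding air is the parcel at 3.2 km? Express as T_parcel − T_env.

-14.32°C (parcel cooler than environment)

Parcel:
  0–3200 m, dry: Δz = 3.2 km ⇒ ΔT = -31.04°C; T = -28.14°C
Environment:
  0–2000 m, environment, lower layer: Δz = 2 km ⇒ ΔT = -12.4°C; T = -9.5°C
  2000–3200 m, environment, upper layer: Δz = 1.2 km ⇒ ΔT = -4.32°C; T = -13.82°C
T_parcel − T_env = -28.14 − (-13.82) = -14.32°C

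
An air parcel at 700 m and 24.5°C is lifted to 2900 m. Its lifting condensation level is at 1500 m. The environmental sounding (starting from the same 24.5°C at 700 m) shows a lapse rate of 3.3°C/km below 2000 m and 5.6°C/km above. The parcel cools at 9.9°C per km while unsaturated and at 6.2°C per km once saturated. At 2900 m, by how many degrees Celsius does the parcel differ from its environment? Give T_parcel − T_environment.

-7.27°C (parcel cooler than environment)

Parcel:
  Dry to 1500 m: -9.9 × 0.8 km = -7.92°C, so T = 16.58°C.
  Saturated to 2900 m: -6.2 × 1.4 km = -8.68°C, so T = 7.9°C.
Environment:
  Environment, lower layer to 2000 m: -3.3 × 1.3 km = -4.29°C, so T = 20.21°C.
  Environment, upper layer to 2900 m: -5.6 × 0.9 km = -5.04°C, so T = 15.17°C.
T_parcel − T_env = 7.9 − 15.17 = -7.27°C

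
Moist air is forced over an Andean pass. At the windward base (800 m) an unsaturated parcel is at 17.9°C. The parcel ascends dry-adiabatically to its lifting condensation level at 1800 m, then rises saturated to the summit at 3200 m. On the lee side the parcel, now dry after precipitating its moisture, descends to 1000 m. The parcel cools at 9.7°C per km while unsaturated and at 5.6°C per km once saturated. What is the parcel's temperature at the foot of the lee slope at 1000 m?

800 → 1800 m (dry, 9.7°C/km): ΔT = -9.7 × 1 = -9.7°C → T = 8.2°C
1800 → 3200 m (saturated, 5.6°C/km): ΔT = -5.6 × 1.4 = -7.84°C → T = 0.36°C
3200 → 1000 m (dry descent, 9.7°C/km): ΔT = +9.7 × 2.2 = +21.34°C → T = 21.7°C

21.7°C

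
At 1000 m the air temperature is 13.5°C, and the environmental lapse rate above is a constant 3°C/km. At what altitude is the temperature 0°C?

5500 m

Height above start = (13.5 − 0) / 3 = 4.5 km
Altitude = 1000 m + 4500 m = 5500 m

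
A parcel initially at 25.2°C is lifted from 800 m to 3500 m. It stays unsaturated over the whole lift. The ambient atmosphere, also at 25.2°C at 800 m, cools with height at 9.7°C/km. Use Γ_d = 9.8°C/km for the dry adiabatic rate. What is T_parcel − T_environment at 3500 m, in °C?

-0.27°C (parcel cooler than environment)

Parcel:
  From 800 m to 3500 m (dry): cools by 9.8 × 2.7 = 26.46°C, giving -1.26°C.
Environment:
  From 800 m to 3500 m (environment): cools by 9.7 × 2.7 = 26.19°C, giving -0.99°C.
T_parcel − T_env = -1.26 − (-0.99) = -0.27°C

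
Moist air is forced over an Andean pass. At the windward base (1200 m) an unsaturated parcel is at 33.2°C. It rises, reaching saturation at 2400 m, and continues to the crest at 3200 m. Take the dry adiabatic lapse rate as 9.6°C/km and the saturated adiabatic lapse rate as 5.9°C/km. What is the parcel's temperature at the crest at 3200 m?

1200 → 2400 m (dry, 9.6°C/km): ΔT = -9.6 × 1.2 = -11.52°C → T = 21.68°C
2400 → 3200 m (saturated, 5.9°C/km): ΔT = -5.9 × 0.8 = -4.72°C → T = 16.96°C

16.96°C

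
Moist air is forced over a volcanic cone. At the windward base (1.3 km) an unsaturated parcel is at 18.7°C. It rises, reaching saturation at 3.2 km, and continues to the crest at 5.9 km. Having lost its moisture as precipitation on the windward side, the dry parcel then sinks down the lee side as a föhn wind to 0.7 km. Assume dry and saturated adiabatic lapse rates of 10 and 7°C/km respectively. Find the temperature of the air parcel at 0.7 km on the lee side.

32.8°C

1300 → 3200 m (dry, 10°C/km): ΔT = -10 × 1.9 = -19°C → T = -0.3°C
3200 → 5900 m (saturated, 7°C/km): ΔT = -7 × 2.7 = -18.9°C → T = -19.2°C
5900 → 700 m (dry descent, 10°C/km): ΔT = +10 × 5.2 = +52°C → T = 32.8°C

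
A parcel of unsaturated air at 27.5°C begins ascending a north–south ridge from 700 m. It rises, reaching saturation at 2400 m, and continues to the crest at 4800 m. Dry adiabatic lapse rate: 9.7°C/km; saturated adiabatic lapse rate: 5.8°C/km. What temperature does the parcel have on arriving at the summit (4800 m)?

700 → 2400 m (dry, 9.7°C/km): ΔT = -9.7 × 1.7 = -16.49°C → T = 11.01°C
2400 → 4800 m (saturated, 5.8°C/km): ΔT = -5.8 × 2.4 = -13.92°C → T = -2.91°C

-2.91°C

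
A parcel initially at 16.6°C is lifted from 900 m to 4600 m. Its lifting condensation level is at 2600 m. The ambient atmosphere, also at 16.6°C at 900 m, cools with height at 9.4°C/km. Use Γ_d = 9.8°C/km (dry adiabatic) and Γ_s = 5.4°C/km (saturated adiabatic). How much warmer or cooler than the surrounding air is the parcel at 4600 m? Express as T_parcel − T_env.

+7.32°C (parcel warmer than environment)

Parcel:
  Dry to 2600 m: -9.8 × 1.7 km = -16.66°C, so T = -0.06°C.
  Saturated to 4600 m: -5.4 × 2 km = -10.8°C, so T = -10.86°C.
Environment:
  Environment to 4600 m: -9.4 × 3.7 km = -34.78°C, so T = -18.18°C.
T_parcel − T_env = -10.86 − (-18.18) = +7.32°C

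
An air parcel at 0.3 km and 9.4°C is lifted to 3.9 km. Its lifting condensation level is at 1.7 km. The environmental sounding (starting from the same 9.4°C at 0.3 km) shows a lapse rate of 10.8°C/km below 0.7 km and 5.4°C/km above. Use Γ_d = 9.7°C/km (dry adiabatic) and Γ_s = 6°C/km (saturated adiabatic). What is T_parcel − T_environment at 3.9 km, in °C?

Parcel:
  300–1700 m, dry: Δz = 1.4 km ⇒ ΔT = -13.58°C; T = -4.18°C
  1700–3900 m, saturated: Δz = 2.2 km ⇒ ΔT = -13.2°C; T = -17.38°C
Environment:
  300–700 m, environment, lower layer: Δz = 0.4 km ⇒ ΔT = -4.32°C; T = 5.08°C
  700–3900 m, environment, upper layer: Δz = 3.2 km ⇒ ΔT = -17.28°C; T = -12.2°C
T_parcel − T_env = -17.38 − (-12.2) = -5.18°C

-5.18°C (parcel cooler than environment)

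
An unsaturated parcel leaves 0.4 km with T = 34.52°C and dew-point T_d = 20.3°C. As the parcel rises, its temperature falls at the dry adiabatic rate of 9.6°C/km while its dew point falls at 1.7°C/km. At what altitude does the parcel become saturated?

2.2 km

T and T_d converge at 9.6 − 1.7 = 7.9°C per km
Height above start = (34.52 − 20.3) / 7.9 = 1.8 km
LCL altitude = 400 m + 1800 m = 2200 m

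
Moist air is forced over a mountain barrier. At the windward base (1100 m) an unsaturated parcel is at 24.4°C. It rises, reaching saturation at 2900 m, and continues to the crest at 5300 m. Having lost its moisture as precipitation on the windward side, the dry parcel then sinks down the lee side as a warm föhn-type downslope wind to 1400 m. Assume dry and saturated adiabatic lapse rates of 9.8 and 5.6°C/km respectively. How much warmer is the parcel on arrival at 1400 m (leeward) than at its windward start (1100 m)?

From 1100 m to 2900 m (dry): cools by 9.8 × 1.8 = 17.64°C, giving 6.76°C.
From 2900 m to 5300 m (saturated): cools by 5.6 × 2.4 = 13.44°C, giving -6.68°C.
From 5300 m to 1400 m (dry descent): warms by 9.8 × 3.9 = 38.22°C, giving 31.54°C.
Net change vs windward start: 31.54 − 24.4 = +7.14°C

+7.14°C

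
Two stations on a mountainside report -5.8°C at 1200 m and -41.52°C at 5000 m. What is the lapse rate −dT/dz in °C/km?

9.4°C/km

Γ = −ΔT/Δz = (-5.8 − (-41.52)) / (5000 − 1200) m
  = 35.72°C / 3.8 km = 9.4°C/km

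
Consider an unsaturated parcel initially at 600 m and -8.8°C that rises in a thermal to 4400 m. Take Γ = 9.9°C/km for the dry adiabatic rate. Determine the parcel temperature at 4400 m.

From 600 m to 4400 m (dry adiabatic): cools by 9.9 × 3.8 = 37.62°C, giving -46.42°C.

-46.42°C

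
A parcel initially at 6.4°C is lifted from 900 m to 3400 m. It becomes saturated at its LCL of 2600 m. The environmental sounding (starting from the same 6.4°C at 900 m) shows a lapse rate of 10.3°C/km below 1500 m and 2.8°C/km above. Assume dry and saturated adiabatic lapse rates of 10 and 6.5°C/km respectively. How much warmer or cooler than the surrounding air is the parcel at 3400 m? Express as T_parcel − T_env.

Parcel:
  900 → 2600 m (dry, 10°C/km): ΔT = -10 × 1.7 = -17°C → T = -10.6°C
  2600 → 3400 m (saturated, 6.5°C/km): ΔT = -6.5 × 0.8 = -5.2°C → T = -15.8°C
Environment:
  900 → 1500 m (environment, lower layer, 10.3°C/km): ΔT = -10.3 × 0.6 = -6.18°C → T = 0.22°C
  1500 → 3400 m (environment, upper layer, 2.8°C/km): ΔT = -2.8 × 1.9 = -5.32°C → T = -5.1°C
T_parcel − T_env = -15.8 − (-5.1) = -10.7°C

-10.7°C (parcel cooler than environment)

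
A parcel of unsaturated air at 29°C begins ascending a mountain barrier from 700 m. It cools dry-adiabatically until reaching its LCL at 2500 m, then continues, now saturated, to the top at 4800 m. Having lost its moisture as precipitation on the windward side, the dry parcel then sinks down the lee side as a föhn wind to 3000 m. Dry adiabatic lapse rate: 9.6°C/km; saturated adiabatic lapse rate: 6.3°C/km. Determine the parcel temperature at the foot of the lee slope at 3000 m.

Dry to 2500 m: -9.6 × 1.8 km = -17.28°C, so T = 11.72°C.
Saturated to 4800 m: -6.3 × 2.3 km = -14.49°C, so T = -2.77°C.
Dry descent to 3000 m: +9.6 × 1.8 km = +17.28°C, so T = 14.51°C.

14.51°C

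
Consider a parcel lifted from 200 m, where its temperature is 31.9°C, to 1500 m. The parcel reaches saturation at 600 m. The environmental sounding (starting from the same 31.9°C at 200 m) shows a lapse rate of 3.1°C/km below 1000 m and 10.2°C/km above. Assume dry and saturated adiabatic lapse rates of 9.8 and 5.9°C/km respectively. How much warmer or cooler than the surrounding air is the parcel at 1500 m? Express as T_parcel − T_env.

Parcel:
  200 → 600 m (dry, 9.8°C/km): ΔT = -9.8 × 0.4 = -3.92°C → T = 27.98°C
  600 → 1500 m (saturated, 5.9°C/km): ΔT = -5.9 × 0.9 = -5.31°C → T = 22.67°C
Environment:
  200 → 1000 m (environment, lower layer, 3.1°C/km): ΔT = -3.1 × 0.8 = -2.48°C → T = 29.42°C
  1000 → 1500 m (environment, upper layer, 10.2°C/km): ΔT = -10.2 × 0.5 = -5.1°C → T = 24.32°C
T_parcel − T_env = 22.67 − 24.32 = -1.65°C

-1.65°C (parcel cooler than environment)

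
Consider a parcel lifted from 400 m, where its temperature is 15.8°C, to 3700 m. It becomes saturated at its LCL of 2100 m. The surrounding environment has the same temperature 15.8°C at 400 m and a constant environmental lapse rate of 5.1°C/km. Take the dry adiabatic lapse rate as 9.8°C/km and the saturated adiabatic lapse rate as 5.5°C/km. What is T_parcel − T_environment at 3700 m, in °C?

Parcel:
  400 → 2100 m (dry, 9.8°C/km): ΔT = -9.8 × 1.7 = -16.66°C → T = -0.86°C
  2100 → 3700 m (saturated, 5.5°C/km): ΔT = -5.5 × 1.6 = -8.8°C → T = -9.66°C
Environment:
  400 → 3700 m (environment, 5.1°C/km): ΔT = -5.1 × 3.3 = -16.83°C → T = -1.03°C
T_parcel − T_env = -9.66 − (-1.03) = -8.63°C

-8.63°C (parcel cooler than environment)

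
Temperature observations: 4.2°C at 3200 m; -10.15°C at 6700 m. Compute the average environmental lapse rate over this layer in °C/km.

4.1°C/km

Γ = −ΔT/Δz = (4.2 − (-10.15)) / (6700 − 3200) m
  = 14.35°C / 3.5 km = 4.1°C/km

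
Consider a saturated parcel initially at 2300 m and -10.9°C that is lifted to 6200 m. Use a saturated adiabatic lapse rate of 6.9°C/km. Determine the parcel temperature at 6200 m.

From 2300 m to 6200 m (saturated adiabatic): cools by 6.9 × 3.9 = 26.91°C, giving -37.81°C.

-37.81°C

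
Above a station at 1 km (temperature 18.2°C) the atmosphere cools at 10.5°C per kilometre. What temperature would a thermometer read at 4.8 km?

-21.7°C

1000 → 4800 m (environmental, 10.5°C/km): ΔT = -10.5 × 3.8 = -39.9°C → T = -21.7°C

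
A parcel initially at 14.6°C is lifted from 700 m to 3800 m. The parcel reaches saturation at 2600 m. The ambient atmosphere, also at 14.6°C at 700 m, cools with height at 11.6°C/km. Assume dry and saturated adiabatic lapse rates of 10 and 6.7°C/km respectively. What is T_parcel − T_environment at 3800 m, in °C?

Parcel:
  700 → 2600 m (dry, 10°C/km): ΔT = -10 × 1.9 = -19°C → T = -4.4°C
  2600 → 3800 m (saturated, 6.7°C/km): ΔT = -6.7 × 1.2 = -8.04°C → T = -12.44°C
Environment:
  700 → 3800 m (environment, 11.6°C/km): ΔT = -11.6 × 3.1 = -35.96°C → T = -21.36°C
T_parcel − T_env = -12.44 − (-21.36) = +8.92°C

+8.92°C (parcel warmer than environment)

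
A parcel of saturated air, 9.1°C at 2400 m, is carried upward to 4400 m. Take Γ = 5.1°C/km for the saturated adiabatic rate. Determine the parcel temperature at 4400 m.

2400–4400 m, saturated adiabatic: Δz = 2 km ⇒ ΔT = -10.2°C; T = -1.1°C

-1.1°C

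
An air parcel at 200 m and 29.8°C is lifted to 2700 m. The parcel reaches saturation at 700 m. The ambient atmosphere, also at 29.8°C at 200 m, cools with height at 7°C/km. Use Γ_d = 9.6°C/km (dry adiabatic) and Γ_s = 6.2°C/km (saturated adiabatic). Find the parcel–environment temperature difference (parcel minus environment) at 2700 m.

+0.3°C (parcel warmer than environment)

Parcel:
  200 → 700 m (dry, 9.6°C/km): ΔT = -9.6 × 0.5 = -4.8°C → T = 25°C
  700 → 2700 m (saturated, 6.2°C/km): ΔT = -6.2 × 2 = -12.4°C → T = 12.6°C
Environment:
  200 → 2700 m (environment, 7°C/km): ΔT = -7 × 2.5 = -17.5°C → T = 12.3°C
T_parcel − T_env = 12.6 − 12.3 = +0.3°C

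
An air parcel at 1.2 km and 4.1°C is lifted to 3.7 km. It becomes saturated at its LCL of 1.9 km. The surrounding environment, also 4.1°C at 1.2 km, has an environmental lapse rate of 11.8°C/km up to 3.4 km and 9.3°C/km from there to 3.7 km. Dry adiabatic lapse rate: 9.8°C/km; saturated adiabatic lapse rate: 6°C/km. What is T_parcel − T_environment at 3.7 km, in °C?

Parcel:
  From 1200 m to 1900 m (dry): cools by 9.8 × 0.7 = 6.86°C, giving -2.76°C.
  From 1900 m to 3700 m (saturated): cools by 6 × 1.8 = 10.8°C, giving -13.56°C.
Environment:
  From 1200 m to 3400 m (environment, lower layer): cools by 11.8 × 2.2 = 25.96°C, giving -21.86°C.
  From 3400 m to 3700 m (environment, upper layer): cools by 9.3 × 0.3 = 2.79°C, giving -24.65°C.
T_parcel − T_env = -13.56 − (-24.65) = +11.09°C

+11.09°C (parcel warmer than environment)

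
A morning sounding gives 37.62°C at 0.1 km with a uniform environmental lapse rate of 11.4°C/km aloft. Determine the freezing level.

3.4 km

Height above start = (37.62 − 0) / 11.4 = 3.3 km
Altitude = 100 m + 3300 m = 3400 m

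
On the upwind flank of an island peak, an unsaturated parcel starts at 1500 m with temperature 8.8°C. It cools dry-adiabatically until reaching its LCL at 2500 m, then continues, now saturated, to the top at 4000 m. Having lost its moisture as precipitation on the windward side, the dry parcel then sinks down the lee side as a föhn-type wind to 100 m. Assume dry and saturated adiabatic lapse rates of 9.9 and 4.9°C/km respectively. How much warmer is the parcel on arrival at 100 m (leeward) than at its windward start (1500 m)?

+21.36°C

1500–2500 m, dry: Δz = 1 km ⇒ ΔT = -9.9°C; T = -1.1°C
2500–4000 m, saturated: Δz = 1.5 km ⇒ ΔT = -7.35°C; T = -8.45°C
4000–100 m, dry descent: Δz = 3.9 km ⇒ ΔT = +38.61°C; T = 30.16°C
Net change vs windward start: 30.16 − 8.8 = +21.36°C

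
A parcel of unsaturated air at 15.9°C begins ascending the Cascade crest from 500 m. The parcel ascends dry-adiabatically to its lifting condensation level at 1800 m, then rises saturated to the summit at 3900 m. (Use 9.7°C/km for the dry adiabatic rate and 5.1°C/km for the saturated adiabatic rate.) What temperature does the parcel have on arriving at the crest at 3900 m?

-7.42°C

500–1800 m, dry: Δz = 1.3 km ⇒ ΔT = -12.61°C; T = 3.29°C
1800–3900 m, saturated: Δz = 2.1 km ⇒ ΔT = -10.71°C; T = -7.42°C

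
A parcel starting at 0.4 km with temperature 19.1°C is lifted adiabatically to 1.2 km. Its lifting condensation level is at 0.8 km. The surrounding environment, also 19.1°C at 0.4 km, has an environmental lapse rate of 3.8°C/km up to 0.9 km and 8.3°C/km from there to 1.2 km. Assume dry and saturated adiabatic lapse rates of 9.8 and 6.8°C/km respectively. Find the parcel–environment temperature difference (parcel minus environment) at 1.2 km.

-2.25°C (parcel cooler than environment)

Parcel:
  400 → 800 m (dry, 9.8°C/km): ΔT = -9.8 × 0.4 = -3.92°C → T = 15.18°C
  800 → 1200 m (saturated, 6.8°C/km): ΔT = -6.8 × 0.4 = -2.72°C → T = 12.46°C
Environment:
  400 → 900 m (environment, lower layer, 3.8°C/km): ΔT = -3.8 × 0.5 = -1.9°C → T = 17.2°C
  900 → 1200 m (environment, upper layer, 8.3°C/km): ΔT = -8.3 × 0.3 = -2.49°C → T = 14.71°C
T_parcel − T_env = 12.46 − 14.71 = -2.25°C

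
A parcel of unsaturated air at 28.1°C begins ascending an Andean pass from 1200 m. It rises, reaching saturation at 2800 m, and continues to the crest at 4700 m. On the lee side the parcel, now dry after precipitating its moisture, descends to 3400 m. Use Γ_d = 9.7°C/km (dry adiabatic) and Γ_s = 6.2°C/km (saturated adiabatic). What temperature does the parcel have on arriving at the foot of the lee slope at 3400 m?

13.41°C

Dry to 2800 m: -9.7 × 1.6 km = -15.52°C, so T = 12.58°C.
Saturated to 4700 m: -6.2 × 1.9 km = -11.78°C, so T = 0.8°C.
Dry descent to 3400 m: +9.7 × 1.3 km = +12.61°C, so T = 13.41°C.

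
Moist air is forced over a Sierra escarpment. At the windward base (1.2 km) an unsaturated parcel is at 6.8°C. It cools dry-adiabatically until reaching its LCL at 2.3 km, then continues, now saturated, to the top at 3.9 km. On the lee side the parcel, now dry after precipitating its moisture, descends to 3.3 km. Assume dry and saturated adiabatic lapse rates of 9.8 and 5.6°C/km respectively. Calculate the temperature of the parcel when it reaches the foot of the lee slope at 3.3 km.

-7.06°C

From 1200 m to 2300 m (dry): cools by 9.8 × 1.1 = 10.78°C, giving -3.98°C.
From 2300 m to 3900 m (saturated): cools by 5.6 × 1.6 = 8.96°C, giving -12.94°C.
From 3900 m to 3300 m (dry descent): warms by 9.8 × 0.6 = 5.88°C, giving -7.06°C.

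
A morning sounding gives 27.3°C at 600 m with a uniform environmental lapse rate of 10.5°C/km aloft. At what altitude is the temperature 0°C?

Height above start = (27.3 − 0) / 10.5 = 2.6 km
Altitude = 600 m + 2600 m = 3200 m

3200 m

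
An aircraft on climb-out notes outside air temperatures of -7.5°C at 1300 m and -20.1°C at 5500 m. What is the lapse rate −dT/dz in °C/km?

3°C/km

Γ = −ΔT/Δz = (-7.5 − (-20.1)) / (5500 − 1300) m
  = 12.6°C / 4.2 km = 3°C/km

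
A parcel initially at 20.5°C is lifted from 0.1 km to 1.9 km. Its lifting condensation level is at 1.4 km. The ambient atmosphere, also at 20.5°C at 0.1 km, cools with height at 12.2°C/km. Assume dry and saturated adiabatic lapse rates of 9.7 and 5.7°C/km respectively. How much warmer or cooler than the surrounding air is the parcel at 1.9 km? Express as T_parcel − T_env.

+6.5°C (parcel warmer than environment)

Parcel:
  100 → 1400 m (dry, 9.7°C/km): ΔT = -9.7 × 1.3 = -12.61°C → T = 7.89°C
  1400 → 1900 m (saturated, 5.7°C/km): ΔT = -5.7 × 0.5 = -2.85°C → T = 5.04°C
Environment:
  100 → 1900 m (environment, 12.2°C/km): ΔT = -12.2 × 1.8 = -21.96°C → T = -1.46°C
T_parcel − T_env = 5.04 − (-1.46) = +6.5°C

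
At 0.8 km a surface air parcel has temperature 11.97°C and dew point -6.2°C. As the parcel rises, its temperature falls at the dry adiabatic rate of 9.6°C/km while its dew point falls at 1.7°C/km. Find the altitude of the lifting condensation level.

3.1 km

T and T_d converge at 9.6 − 1.7 = 7.9°C per km
Height above start = (11.97 − (-6.2)) / 7.9 = 2.3 km
LCL altitude = 800 m + 2300 m = 3100 m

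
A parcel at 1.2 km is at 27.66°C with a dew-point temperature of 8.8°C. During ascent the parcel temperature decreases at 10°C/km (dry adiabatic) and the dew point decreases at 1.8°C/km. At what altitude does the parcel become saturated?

3.5 km

T and T_d converge at 10 − 1.8 = 8.2°C per km
Height above start = (27.66 − 8.8) / 8.2 = 2.3 km
LCL altitude = 1200 m + 2300 m = 3500 m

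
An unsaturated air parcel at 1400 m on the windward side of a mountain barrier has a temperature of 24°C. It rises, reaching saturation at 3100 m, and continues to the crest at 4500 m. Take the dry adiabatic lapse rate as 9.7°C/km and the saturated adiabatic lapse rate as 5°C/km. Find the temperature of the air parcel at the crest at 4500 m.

1400–3100 m, dry: Δz = 1.7 km ⇒ ΔT = -16.49°C; T = 7.51°C
3100–4500 m, saturated: Δz = 1.4 km ⇒ ΔT = -7°C; T = 0.51°C

0.51°C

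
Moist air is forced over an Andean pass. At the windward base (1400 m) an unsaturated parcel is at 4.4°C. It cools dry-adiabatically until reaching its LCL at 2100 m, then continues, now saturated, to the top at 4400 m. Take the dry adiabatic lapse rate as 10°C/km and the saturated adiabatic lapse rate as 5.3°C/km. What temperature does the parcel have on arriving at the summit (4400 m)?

-14.79°C

1400 → 2100 m (dry, 10°C/km): ΔT = -10 × 0.7 = -7°C → T = -2.6°C
2100 → 4400 m (saturated, 5.3°C/km): ΔT = -5.3 × 2.3 = -12.19°C → T = -14.79°C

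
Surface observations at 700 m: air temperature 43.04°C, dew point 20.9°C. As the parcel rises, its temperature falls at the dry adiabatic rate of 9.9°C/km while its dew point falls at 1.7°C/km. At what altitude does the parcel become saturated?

T and T_d converge at 9.9 − 1.7 = 8.2°C per km
Height above start = (43.04 − 20.9) / 8.2 = 2.7 km
LCL altitude = 700 m + 2700 m = 3400 m

3400 m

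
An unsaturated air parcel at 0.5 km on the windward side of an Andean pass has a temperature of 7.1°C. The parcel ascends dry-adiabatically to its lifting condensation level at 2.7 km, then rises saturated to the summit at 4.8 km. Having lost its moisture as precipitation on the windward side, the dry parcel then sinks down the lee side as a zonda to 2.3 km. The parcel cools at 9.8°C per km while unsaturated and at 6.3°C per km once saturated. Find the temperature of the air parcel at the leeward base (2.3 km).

500 → 2700 m (dry, 9.8°C/km): ΔT = -9.8 × 2.2 = -21.56°C → T = -14.46°C
2700 → 4800 m (saturated, 6.3°C/km): ΔT = -6.3 × 2.1 = -13.23°C → T = -27.69°C
4800 → 2300 m (dry descent, 9.8°C/km): ΔT = +9.8 × 2.5 = +24.5°C → T = -3.19°C

-3.19°C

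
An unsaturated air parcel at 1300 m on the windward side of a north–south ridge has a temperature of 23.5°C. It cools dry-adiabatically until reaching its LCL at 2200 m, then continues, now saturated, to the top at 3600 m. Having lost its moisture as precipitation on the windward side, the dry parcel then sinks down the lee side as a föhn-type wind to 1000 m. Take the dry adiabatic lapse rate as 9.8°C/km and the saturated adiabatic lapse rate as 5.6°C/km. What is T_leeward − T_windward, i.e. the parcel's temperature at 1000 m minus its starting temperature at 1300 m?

1300 → 2200 m (dry, 9.8°C/km): ΔT = -9.8 × 0.9 = -8.82°C → T = 14.68°C
2200 → 3600 m (saturated, 5.6°C/km): ΔT = -5.6 × 1.4 = -7.84°C → T = 6.84°C
3600 → 1000 m (dry descent, 9.8°C/km): ΔT = +9.8 × 2.6 = +25.48°C → T = 32.32°C
Net change vs windward start: 32.32 − 23.5 = +8.82°C

+8.82°C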